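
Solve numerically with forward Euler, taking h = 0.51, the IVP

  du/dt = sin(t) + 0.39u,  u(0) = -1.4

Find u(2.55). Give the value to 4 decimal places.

Euler: u_{n+1} = u_n + h·f(t_n, u_n).
t=0.000000, u=-1.400000: f=-0.546000 → u ← -1.400000 + 0.51·(-0.546000) = -1.678460
t=0.510000, u=-1.678460: f=-0.166422 → u ← -1.678460 + 0.51·(-0.166422) = -1.763335
t=1.020000, u=-1.763335: f=0.164407 → u ← -1.763335 + 0.51·0.164407 = -1.679488
t=1.530000, u=-1.679488: f=0.344168 → u ← -1.679488 + 0.51·0.344168 = -1.503962
t=2.040000, u=-1.503962: f=0.305383 → u ← -1.503962 + 0.51·0.305383 = -1.348216
u(2.55) ≈ -1.3482

-1.3482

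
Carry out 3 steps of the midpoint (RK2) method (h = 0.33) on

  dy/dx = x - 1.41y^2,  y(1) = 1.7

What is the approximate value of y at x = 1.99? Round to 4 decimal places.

Midpoint: k1 = f(x_n, y_n); k2 = f(x_n + h/2, y_n + (h/2)·k1); y_{n+1} = y_n + h·k2.
x=1.000000, y=1.700000:
  k1 = f(1.000000, 1.700000) = -3.074900
  k2 = f(1.165000, 1.192642) = -0.840575
  y ← 1.700000 + 0.33·(-0.840575) = 1.422610
x=1.330000, y=1.422610:
  k1 = f(1.330000, 1.422610) = -1.523586
  k2 = f(1.495000, 1.171219) = -0.439171
  y ← 1.422610 + 0.33·(-0.439171) = 1.277684
x=1.660000, y=1.277684:
  k1 = f(1.660000, 1.277684) = -0.641790
  k2 = f(1.825000, 1.171788) = -0.111053
  y ← 1.277684 + 0.33·(-0.111053) = 1.241036
y(1.99) ≈ 1.2410

1.2410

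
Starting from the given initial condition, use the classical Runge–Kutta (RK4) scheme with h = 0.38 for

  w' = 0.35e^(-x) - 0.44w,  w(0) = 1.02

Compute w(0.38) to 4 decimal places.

RK4: k1 = f(x_n, w_n); k2 = f(x_n + h/2, w_n + (h/2)·k1); k3 = f(x_n + h/2, w_n + (h/2)·k2); k4 = f(x_n + h, w_n + h·k3); w_{n+1} = w_n + (h/6)·(k1 + 2k2 + 2k3 + k4).
x=0.000000, w=1.020000:
  k1 = f(0.000000, 1.020000) = -0.098800
  k2 = f(0.190000, 1.001228) = -0.151105
  k3 = f(0.190000, 0.991290) = -0.146732
  k4 = f(0.380000, 0.964242) = -0.184915
  w ← 1.020000 + (0.38/6)·(k1 + 2k2 + 2k3 + k4) = 0.964305
w(0.38) ≈ 0.9643

0.9643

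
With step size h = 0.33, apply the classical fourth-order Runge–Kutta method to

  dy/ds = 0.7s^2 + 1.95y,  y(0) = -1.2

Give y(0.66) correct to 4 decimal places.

-4.2460

RK4: k1 = f(s_n, y_n); k2 = f(s_n + h/2, y_n + (h/2)·k1); k3 = f(s_n + h/2, y_n + (h/2)·k2); k4 = f(s_n + h, y_n + h·k3); y_{n+1} = y_n + (h/6)·(k1 + 2k2 + 2k3 + k4).
s=0.000000, y=-1.200000:
  k1 = f(0.000000, -1.200000) = -2.340000
  k2 = f(0.165000, -1.586100) = -3.073837
  k3 = f(0.165000, -1.707183) = -3.309950
  k4 = f(0.330000, -2.292283) = -4.393723
  y ← -1.200000 + (0.33/6)·(k1 + 2k2 + 2k3 + k4) = -2.272571
s=0.330000, y=-2.272571:
  k1 = f(0.330000, -2.272571) = -4.355284
  k2 = f(0.495000, -2.991193) = -5.661309
  k3 = f(0.495000, -3.206687) = -6.081523
  k4 = f(0.660000, -4.279474) = -8.040054
  y ← -2.272571 + (0.33/6)·(k1 + 2k2 + 2k3 + k4) = -4.246026
y(0.66) ≈ -4.2460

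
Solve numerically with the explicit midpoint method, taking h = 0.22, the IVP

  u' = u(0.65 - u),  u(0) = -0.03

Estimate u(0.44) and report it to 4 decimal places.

-0.0405

Midpoint: k1 = f(t_n, u_n); k2 = f(t_n + h/2, u_n + (h/2)·k1); u_{n+1} = u_n + h·k2.
t=0.000000, u=-0.030000:
  k1 = f(0.000000, -0.030000) = -0.020400
  k2 = f(0.110000, -0.032244) = -0.021998
  u ← -0.030000 + 0.22·(-0.021998) = -0.034840
t=0.220000, u=-0.034840:
  k1 = f(0.220000, -0.034840) = -0.023860
  k2 = f(0.330000, -0.037464) = -0.025755
  u ← -0.034840 + 0.22·(-0.025755) = -0.040506
u(0.44) ≈ -0.0405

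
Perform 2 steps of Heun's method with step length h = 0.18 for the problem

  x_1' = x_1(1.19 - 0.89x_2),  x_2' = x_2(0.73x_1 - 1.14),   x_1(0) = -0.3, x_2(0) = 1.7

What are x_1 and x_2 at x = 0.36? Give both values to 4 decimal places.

-0.3001, 1.0505

Heun on (x_1,x_2): k1 = f(x_n, state_n); k2 = f(x_n + h, state_n + h·k1); state_{n+1} = state_n + (h/2)·(k1 + k2).
0.000000: (-0.300000, 1.700000)
  k1 = (0.096900, -2.310300)
  predictor → (-0.282558, 1.284146)
  k2 = (-0.013311, -1.728804)
  → (-0.292477, 1.336481)
0.180000: (-0.292477, 1.336481)
  k1 = (-0.000156, -1.808938)
  predictor → (-0.292505, 1.010872)
  k2 = (-0.084921, -1.368244)
  → (-0.300134, 1.050534)
(x_1(0.36), x_2(0.36)) ≈ (-0.3001, 1.0505)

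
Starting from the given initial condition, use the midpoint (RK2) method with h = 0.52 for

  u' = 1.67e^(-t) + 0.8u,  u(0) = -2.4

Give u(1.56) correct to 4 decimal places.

-5.1616

Midpoint: k1 = f(t_n, u_n); k2 = f(t_n + h/2, u_n + (h/2)·k1); u_{n+1} = u_n + h·k2.
t=0.000000, u=-2.400000:
  k1 = f(0.000000, -2.400000) = -0.250000
  k2 = f(0.260000, -2.465000) = -0.684344
  u ← -2.400000 + 0.52·(-0.684344) = -2.755859
t=0.520000, u=-2.755859:
  k1 = f(0.520000, -2.755859) = -1.211838
  k2 = f(0.780000, -3.070937) = -1.691211
  u ← -2.755859 + 0.52·(-1.691211) = -3.635289
t=1.040000, u=-3.635289:
  k1 = f(1.040000, -3.635289) = -2.317962
  k2 = f(1.300000, -4.237959) = -2.935239
  u ← -3.635289 + 0.52·(-2.935239) = -5.161613
u(1.56) ≈ -5.1616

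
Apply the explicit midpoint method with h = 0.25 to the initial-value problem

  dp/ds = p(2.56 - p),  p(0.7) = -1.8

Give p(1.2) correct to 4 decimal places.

-43.2788

Midpoint: k1 = f(s_n, p_n); k2 = f(s_n + h/2, p_n + (h/2)·k1); p_{n+1} = p_n + h·k2.
s=0.700000, p=-1.800000:
  k1 = f(0.700000, -1.800000) = -7.848000
  k2 = f(0.825000, -2.781000) = -14.853321
  p ← -1.800000 + 0.25·(-14.853321) = -5.513330
s=0.950000, p=-5.513330:
  k1 = f(0.950000, -5.513330) = -44.510936
  k2 = f(1.075000, -11.077197) = -151.061924
  p ← -5.513330 + 0.25·(-151.061924) = -43.278811
p(1.2) ≈ -43.2788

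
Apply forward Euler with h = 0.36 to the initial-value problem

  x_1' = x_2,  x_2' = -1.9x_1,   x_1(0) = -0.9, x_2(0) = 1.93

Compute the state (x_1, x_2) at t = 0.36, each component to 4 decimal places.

-0.2052, 2.5456

Euler on (x_1,x_2): x_1_{n+1} = x_1_n + h·x_1', x_2_{n+1} = x_2_n + h·x_2'.
0.000000: (-0.900000, 1.930000); f=(1.930000, 1.710000) → (-0.205200, 2.545600)
(x_1(0.36), x_2(0.36)) ≈ (-0.2052, 2.5456)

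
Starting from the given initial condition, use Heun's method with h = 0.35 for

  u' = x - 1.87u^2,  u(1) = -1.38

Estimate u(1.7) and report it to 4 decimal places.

-38.3025

Heun: k1 = f(x_n, u_n); k2 = f(x_n + h, u_n + h·k1); u_{n+1} = u_n + (h/2)·(k1 + k2).
x=1.000000, u=-1.380000:
  k1 = f(1.000000, -1.380000) = -2.561228
  k2 = f(1.350000, -2.276430) = -8.340588
  u ← -1.380000 + (0.35/2)·(-2.561228 + (-8.340588)) = -3.287818
x=1.350000, u=-3.287818:
  k1 = f(1.350000, -3.287818) = -18.864225
  k2 = f(1.700000, -9.890297) = -181.219595
  u ← -3.287818 + (0.35/2)·(-18.864225 + (-181.219595)) = -38.302486
u(1.7) ≈ -38.3025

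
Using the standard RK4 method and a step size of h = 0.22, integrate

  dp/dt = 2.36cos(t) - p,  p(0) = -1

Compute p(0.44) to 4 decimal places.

0.1662

RK4: k1 = f(t_n, p_n); k2 = f(t_n + h/2, p_n + (h/2)·k1); k3 = f(t_n + h/2, p_n + (h/2)·k2); k4 = f(t_n + h, p_n + h·k3); p_{n+1} = p_n + (h/6)·(k1 + 2k2 + 2k3 + k4).
t=0.000000, p=-1.000000:
  k1 = f(0.000000, -1.000000) = 3.360000
  k2 = f(0.110000, -0.630400) = 2.976136
  k3 = f(0.110000, -0.672625) = 3.018361
  k4 = f(0.220000, -0.335960) = 2.639078
  p ← -1.000000 + (0.22/6)·(k1 + 2k2 + 2k3 + k4) = -0.340437
t=0.220000, p=-0.340437:
  k1 = f(0.220000, -0.340437) = 2.643555
  k2 = f(0.330000, -0.049646) = 2.282306
  k3 = f(0.330000, -0.089384) = 2.322044
  k4 = f(0.440000, 0.170412) = 1.964802
  p ← -0.340437 + (0.22/6)·(k1 + 2k2 + 2k3 + k4) = 0.166188
p(0.44) ≈ 0.1662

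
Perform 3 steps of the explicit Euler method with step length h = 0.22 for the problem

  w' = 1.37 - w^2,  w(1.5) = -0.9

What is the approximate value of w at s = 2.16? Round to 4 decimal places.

Euler: w_{n+1} = w_n + h·f(s_n, w_n).
s=1.500000, w=-0.900000: f=0.560000 → w ← -0.900000 + 0.22·0.560000 = -0.776800
s=1.720000, w=-0.776800: f=0.766582 → w ← -0.776800 + 0.22·0.766582 = -0.608152
s=1.940000, w=-0.608152: f=1.000151 → w ← -0.608152 + 0.22·1.000151 = -0.388119
w(2.16) ≈ -0.3881

-0.3881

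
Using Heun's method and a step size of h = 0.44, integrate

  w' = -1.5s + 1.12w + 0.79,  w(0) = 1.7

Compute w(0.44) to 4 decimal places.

3.0322

Heun: k1 = f(s_n, w_n); k2 = f(s_n + h, w_n + h·k1); w_{n+1} = w_n + (h/2)·(k1 + k2).
s=0.000000, w=1.700000:
  k1 = f(0.000000, 1.700000) = 2.694000
  k2 = f(0.440000, 2.885360) = 3.361603
  w ← 1.700000 + (0.44/2)·(2.694000 + 3.361603) = 3.032233
w(0.44) ≈ 3.0322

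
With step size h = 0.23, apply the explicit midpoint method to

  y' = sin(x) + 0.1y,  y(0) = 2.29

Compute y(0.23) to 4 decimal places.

2.3697

Midpoint: k1 = f(x_n, y_n); k2 = f(x_n + h/2, y_n + (h/2)·k1); y_{n+1} = y_n + h·k2.
x=0.000000, y=2.290000:
  k1 = f(0.000000, 2.290000) = 0.229000
  k2 = f(0.115000, 2.316335) = 0.346380
  y ← 2.290000 + 0.23·0.346380 = 2.369667
y(0.23) ≈ 2.3697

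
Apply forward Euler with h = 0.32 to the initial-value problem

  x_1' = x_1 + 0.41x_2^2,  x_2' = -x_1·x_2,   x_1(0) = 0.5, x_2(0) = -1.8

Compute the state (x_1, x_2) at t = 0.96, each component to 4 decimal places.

Euler on (x_1,x_2): x_1_{n+1} = x_1_n + h·x_1', x_2_{n+1} = x_2_n + h·x_2'.
0.000000: (0.500000, -1.800000); f=(1.828400, 0.900000) → (1.085088, -1.512000)
0.320000: (1.085088, -1.512000); f=(2.022407, 1.640653) → (1.732258, -0.986991)
0.640000: (1.732258, -0.986991); f=(2.131660, 1.709723) → (2.414390, -0.439880)
(x_1(0.96), x_2(0.96)) ≈ (2.4144, -0.4399)

2.4144, -0.4399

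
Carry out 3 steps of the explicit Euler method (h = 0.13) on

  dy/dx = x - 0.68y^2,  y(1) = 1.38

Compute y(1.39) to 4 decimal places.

Euler: y_{n+1} = y_n + h·f(x_n, y_n).
x=1.000000, y=1.380000: f=-0.294992 → y ← 1.380000 + 0.13·(-0.294992) = 1.341651
x=1.130000, y=1.341651: f=-0.094019 → y ← 1.341651 + 0.13·(-0.094019) = 1.329429
x=1.260000, y=1.329429: f=0.058181 → y ← 1.329429 + 0.13·0.058181 = 1.336992
y(1.39) ≈ 1.3370

1.3370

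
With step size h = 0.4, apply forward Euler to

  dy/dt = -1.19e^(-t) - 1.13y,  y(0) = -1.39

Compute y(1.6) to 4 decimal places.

-0.5601

Euler: y_{n+1} = y_n + h·f(t_n, y_n).
t=0.000000, y=-1.390000: f=0.380700 → y ← -1.390000 + 0.4·0.380700 = -1.237720
t=0.400000, y=-1.237720: f=0.600943 → y ← -1.237720 + 0.4·0.600943 = -0.997343
t=0.800000, y=-0.997343: f=0.592296 → y ← -0.997343 + 0.4·0.592296 = -0.760424
t=1.200000, y=-0.760424: f=0.500859 → y ← -0.760424 + 0.4·0.500859 = -0.560081
y(1.6) ≈ -0.5601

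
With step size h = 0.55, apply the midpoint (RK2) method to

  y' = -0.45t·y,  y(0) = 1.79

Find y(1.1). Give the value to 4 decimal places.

1.3507

Midpoint: k1 = f(t_n, y_n); k2 = f(t_n + h/2, y_n + (h/2)·k1); y_{n+1} = y_n + h·k2.
t=0.000000, y=1.790000:
  k1 = f(0.000000, 1.790000) = 0.000000
  k2 = f(0.275000, 1.790000) = -0.221513
  y ← 1.790000 + 0.55·(-0.221513) = 1.668168
t=0.550000, y=1.668168:
  k1 = f(0.550000, 1.668168) = -0.412872
  k2 = f(0.825000, 1.554628) = -0.577156
  y ← 1.668168 + 0.55·(-0.577156) = 1.350732
y(1.1) ≈ 1.3507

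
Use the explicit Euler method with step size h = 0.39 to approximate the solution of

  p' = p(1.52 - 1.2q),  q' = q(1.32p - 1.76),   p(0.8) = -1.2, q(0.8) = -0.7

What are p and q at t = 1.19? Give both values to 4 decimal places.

Euler on (p,q): p_{n+1} = p_n + h·p', q_{n+1} = q_n + h·q'.
0.800000: (-1.200000, -0.700000); f=(-2.832000, 2.340800) → (-2.304480, 0.212912)
(p(1.19), q(1.19)) ≈ (-2.3045, 0.2129)

-2.3045, 0.2129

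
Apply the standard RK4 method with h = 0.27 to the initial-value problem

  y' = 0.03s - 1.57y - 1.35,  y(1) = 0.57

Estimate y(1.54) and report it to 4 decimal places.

RK4: k1 = f(s_n, y_n); k2 = f(s_n + h/2, y_n + (h/2)·k1); k3 = f(s_n + h/2, y_n + (h/2)·k2); k4 = f(s_n + h, y_n + h·k3); y_{n+1} = y_n + (h/6)·(k1 + 2k2 + 2k3 + k4).
s=1.000000, y=0.570000:
  k1 = f(1.000000, 0.570000) = -2.214900
  k2 = f(1.135000, 0.270988) = -1.741402
  k3 = f(1.135000, 0.334911) = -1.841760
  k4 = f(1.270000, 0.072725) = -1.426078
  y ← 0.570000 + (0.27/6)·(k1 + 2k2 + 2k3 + k4) = 0.083671
s=1.270000, y=0.083671:
  k1 = f(1.270000, 0.083671) = -1.443264
  k2 = f(1.405000, -0.111169) = -1.133314
  k3 = f(1.405000, -0.069326) = -1.199008
  k4 = f(1.540000, -0.240061) = -0.926905
  y ← 0.083671 + (0.27/6)·(k1 + 2k2 + 2k3 + k4) = -0.232895
y(1.54) ≈ -0.2329

-0.2329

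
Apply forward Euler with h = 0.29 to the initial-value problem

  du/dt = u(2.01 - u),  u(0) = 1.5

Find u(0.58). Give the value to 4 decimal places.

1.8657

Euler: u_{n+1} = u_n + h·f(t_n, u_n).
t=0.000000, u=1.500000: f=0.765000 → u ← 1.500000 + 0.29·0.765000 = 1.721850
t=0.290000, u=1.721850: f=0.496151 → u ← 1.721850 + 0.29·0.496151 = 1.865734
u(0.58) ≈ 1.8657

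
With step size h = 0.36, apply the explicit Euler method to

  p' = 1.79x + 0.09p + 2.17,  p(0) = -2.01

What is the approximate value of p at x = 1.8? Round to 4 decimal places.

4.2063

Euler: p_{n+1} = p_n + h·f(x_n, p_n).
x=0.000000, p=-2.010000: f=1.989100 → p ← -2.010000 + 0.36·1.989100 = -1.293924
x=0.360000, p=-1.293924: f=2.697947 → p ← -1.293924 + 0.36·2.697947 = -0.322663
x=0.720000, p=-0.322663: f=3.429760 → p ← -0.322663 + 0.36·3.429760 = 0.912051
x=1.080000, p=0.912051: f=4.185285 → p ← 0.912051 + 0.36·4.185285 = 2.418753
x=1.440000, p=2.418753: f=4.965288 → p ← 2.418753 + 0.36·4.965288 = 4.206257
p(1.8) ≈ 4.2063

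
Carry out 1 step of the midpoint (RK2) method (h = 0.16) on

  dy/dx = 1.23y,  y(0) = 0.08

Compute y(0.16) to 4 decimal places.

Midpoint: k1 = f(x_n, y_n); k2 = f(x_n + h/2, y_n + (h/2)·k1); y_{n+1} = y_n + h·k2.
x=0.000000, y=0.080000:
  k1 = f(0.000000, 0.080000) = 0.098400
  k2 = f(0.080000, 0.087872) = 0.108083
  y ← 0.080000 + 0.16·0.108083 = 0.097293
y(0.16) ≈ 0.0973

0.0973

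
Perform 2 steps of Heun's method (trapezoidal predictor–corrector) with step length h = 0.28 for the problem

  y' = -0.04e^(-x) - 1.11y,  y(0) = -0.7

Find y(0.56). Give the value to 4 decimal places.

-0.3928

Heun: k1 = f(x_n, y_n); k2 = f(x_n + h, y_n + h·k1); y_{n+1} = y_n + (h/2)·(k1 + k2).
x=0.000000, y=-0.700000:
  k1 = f(0.000000, -0.700000) = 0.737000
  k2 = f(0.280000, -0.493640) = 0.517709
  y ← -0.700000 + (0.28/2)·(0.737000 + 0.517709) = -0.524341
x=0.280000, y=-0.524341:
  k1 = f(0.280000, -0.524341) = 0.551787
  k2 = f(0.560000, -0.369840) = 0.387674
  y ← -0.524341 + (0.28/2)·(0.551787 + 0.387674) = -0.392816
y(0.56) ≈ -0.3928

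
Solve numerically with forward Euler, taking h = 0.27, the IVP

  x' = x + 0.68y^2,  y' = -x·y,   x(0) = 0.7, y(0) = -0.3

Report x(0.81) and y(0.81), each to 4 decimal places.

1.4805, -0.1262

Euler on (x,y): x_{n+1} = x_n + h·x', y_{n+1} = y_n + h·y'.
0.000000: (0.700000, -0.300000); f=(0.761200, 0.210000) → (0.905524, -0.243300)
0.270000: (0.905524, -0.243300); f=(0.945777, 0.220314) → (1.160884, -0.183815)
0.540000: (1.160884, -0.183815); f=(1.183860, 0.213388) → (1.480526, -0.126200)
(x(0.81), y(0.81)) ≈ (1.4805, -0.1262)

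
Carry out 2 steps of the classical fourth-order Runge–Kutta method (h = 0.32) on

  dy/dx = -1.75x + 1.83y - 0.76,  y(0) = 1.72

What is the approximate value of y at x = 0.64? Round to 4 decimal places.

RK4: k1 = f(x_n, y_n); k2 = f(x_n + h/2, y_n + (h/2)·k1); k3 = f(x_n + h/2, y_n + (h/2)·k2); k4 = f(x_n + h, y_n + h·k3); y_{n+1} = y_n + (h/6)·(k1 + 2k2 + 2k3 + k4).
x=0.000000, y=1.720000:
  k1 = f(0.000000, 1.720000) = 2.387600
  k2 = f(0.160000, 2.102016) = 2.806689
  k3 = f(0.160000, 2.169070) = 2.929399
  k4 = f(0.320000, 2.657408) = 3.543056
  y ← 1.720000 + (0.32/6)·(k1 + 2k2 + 2k3 + k4) = 2.648151
x=0.320000, y=2.648151:
  k1 = f(0.320000, 2.648151) = 3.526116
  k2 = f(0.480000, 3.212330) = 4.278563
  k3 = f(0.480000, 3.332721) = 4.498880
  k4 = f(0.640000, 4.087793) = 5.600660
  y ← 2.648151 + (0.32/6)·(k1 + 2k2 + 2k3 + k4) = 4.071173
y(0.64) ≈ 4.0712

4.0712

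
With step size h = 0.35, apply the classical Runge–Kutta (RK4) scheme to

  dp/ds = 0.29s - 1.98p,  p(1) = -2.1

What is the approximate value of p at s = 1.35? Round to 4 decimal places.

RK4: k1 = f(s_n, p_n); k2 = f(s_n + h/2, p_n + (h/2)·k1); k3 = f(s_n + h/2, p_n + (h/2)·k2); k4 = f(s_n + h, p_n + h·k3); p_{n+1} = p_n + (h/6)·(k1 + 2k2 + 2k3 + k4).
s=1.000000, p=-2.100000:
  k1 = f(1.000000, -2.100000) = 4.448000
  k2 = f(1.175000, -1.321600) = 2.957518
  k3 = f(1.175000, -1.582434) = 3.473970
  k4 = f(1.350000, -0.884110) = 2.142039
  p ← -2.100000 + (0.35/6)·(k1 + 2k2 + 2k3 + k4) = -0.965241
p(1.35) ≈ -0.9652

-0.9652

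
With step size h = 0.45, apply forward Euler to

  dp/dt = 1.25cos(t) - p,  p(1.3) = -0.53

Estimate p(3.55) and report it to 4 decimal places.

Euler: p_{n+1} = p_n + h·f(t_n, p_n).
t=1.300000, p=-0.530000: f=0.864374 → p ← -0.530000 + 0.45·0.864374 = -0.141032
t=1.750000, p=-0.141032: f=-0.081776 → p ← -0.141032 + 0.45·(-0.081776) = -0.177831
t=2.200000, p=-0.177831: f=-0.557795 → p ← -0.177831 + 0.45·(-0.557795) = -0.428839
t=2.650000, p=-0.428839: f=-0.673139 → p ← -0.428839 + 0.45·(-0.673139) = -0.731751
t=3.100000, p=-0.731751: f=-0.517168 → p ← -0.731751 + 0.45·(-0.517168) = -0.964477
p(3.55) ≈ -0.9645

-0.9645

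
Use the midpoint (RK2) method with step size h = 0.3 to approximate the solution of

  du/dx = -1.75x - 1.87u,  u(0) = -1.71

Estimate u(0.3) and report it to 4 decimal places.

-1.0985

Midpoint: k1 = f(x_n, u_n); k2 = f(x_n + h/2, u_n + (h/2)·k1); u_{n+1} = u_n + h·k2.
x=0.000000, u=-1.710000:
  k1 = f(0.000000, -1.710000) = 3.197700
  k2 = f(0.150000, -1.230345) = 2.038245
  u ← -1.710000 + 0.3·2.038245 = -1.098526
u(0.3) ≈ -1.0985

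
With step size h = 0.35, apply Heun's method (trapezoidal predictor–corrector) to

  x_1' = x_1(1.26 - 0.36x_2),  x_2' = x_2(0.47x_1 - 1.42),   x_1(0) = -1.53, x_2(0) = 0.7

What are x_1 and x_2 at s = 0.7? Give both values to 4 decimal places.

Heun on (x_1,x_2): k1 = f(s_n, state_n); k2 = f(s_n + h, state_n + h·k1); state_{n+1} = state_n + (h/2)·(k1 + k2).
0.000000: (-1.530000, 0.700000)
  k1 = (-1.542240, -1.497370)
  predictor → (-2.069784, 0.175921)
  k2 = (-2.476846, -0.420942)
  → (-2.233340, 0.364295)
0.350000: (-2.233340, 0.364295)
  k1 = (-2.521114, -0.899689)
  predictor → (-3.115730, 0.049404)
  k2 = (-3.870405, -0.142501)
  → (-3.351856, 0.181912)
(x_1(0.7), x_2(0.7)) ≈ (-3.3519, 0.1819)

-3.3519, 0.1819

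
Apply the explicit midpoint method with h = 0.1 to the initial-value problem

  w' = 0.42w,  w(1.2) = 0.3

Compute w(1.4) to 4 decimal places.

0.3263

Midpoint: k1 = f(x_n, w_n); k2 = f(x_n + h/2, w_n + (h/2)·k1); w_{n+1} = w_n + h·k2.
x=1.200000, w=0.300000:
  k1 = f(1.200000, 0.300000) = 0.126000
  k2 = f(1.250000, 0.306300) = 0.128646
  w ← 0.300000 + 0.1·0.128646 = 0.312865
x=1.300000, w=0.312865:
  k1 = f(1.300000, 0.312865) = 0.131403
  k2 = f(1.350000, 0.319435) = 0.134163
  w ← 0.312865 + 0.1·0.134163 = 0.326281
w(1.4) ≈ 0.3263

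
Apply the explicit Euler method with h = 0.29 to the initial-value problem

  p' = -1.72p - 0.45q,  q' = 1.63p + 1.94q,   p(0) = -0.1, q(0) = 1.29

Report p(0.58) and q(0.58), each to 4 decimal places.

Euler on (p,q): p_{n+1} = p_n + h·p', q_{n+1} = q_n + h·q'.
0.000000: (-0.100000, 1.290000); f=(-0.408500, 2.339600) → (-0.218465, 1.968484)
0.290000: (-0.218465, 1.968484); f=(-0.510058, 3.462761) → (-0.366382, 2.972685)
(p(0.58), q(0.58)) ≈ (-0.3664, 2.9727)

-0.3664, 2.9727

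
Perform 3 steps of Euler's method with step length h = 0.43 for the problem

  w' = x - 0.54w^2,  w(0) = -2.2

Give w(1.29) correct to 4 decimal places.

Euler: w_{n+1} = w_n + h·f(x_n, w_n).
x=0.000000, w=-2.200000: f=-2.613600 → w ← -2.200000 + 0.43·(-2.613600) = -3.323848
x=0.430000, w=-3.323848: f=-5.535901 → w ← -3.323848 + 0.43·(-5.535901) = -5.704286
x=0.860000, w=-5.704286: f=-16.710992 → w ← -5.704286 + 0.43·(-16.710992) = -12.890012
w(1.29) ≈ -12.8900

-12.8900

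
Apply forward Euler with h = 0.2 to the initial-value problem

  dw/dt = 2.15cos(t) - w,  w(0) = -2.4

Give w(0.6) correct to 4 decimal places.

Euler: w_{n+1} = w_n + h·f(t_n, w_n).
t=0.000000, w=-2.400000: f=4.550000 → w ← -2.400000 + 0.2·4.550000 = -1.490000
t=0.200000, w=-1.490000: f=3.597143 → w ← -1.490000 + 0.2·3.597143 = -0.770571
t=0.400000, w=-0.770571: f=2.750853 → w ← -0.770571 + 0.2·2.750853 = -0.220401
w(0.6) ≈ -0.2204

-0.2204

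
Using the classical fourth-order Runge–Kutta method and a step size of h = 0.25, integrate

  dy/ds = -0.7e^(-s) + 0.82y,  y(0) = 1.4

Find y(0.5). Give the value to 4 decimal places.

1.7633

RK4: k1 = f(s_n, y_n); k2 = f(s_n + h/2, y_n + (h/2)·k1); k3 = f(s_n + h/2, y_n + (h/2)·k2); k4 = f(s_n + h, y_n + h·k3); y_{n+1} = y_n + (h/6)·(k1 + 2k2 + 2k3 + k4).
s=0.000000, y=1.400000:
  k1 = f(0.000000, 1.400000) = 0.448000
  k2 = f(0.125000, 1.456000) = 0.576172
  k3 = f(0.125000, 1.472022) = 0.589310
  k4 = f(0.250000, 1.547327) = 0.723648
  y ← 1.400000 + (0.25/6)·(k1 + 2k2 + 2k3 + k4) = 1.545942
s=0.250000, y=1.545942:
  k1 = f(0.250000, 1.545942) = 0.722512
  k2 = f(0.375000, 1.636256) = 0.860628
  k3 = f(0.375000, 1.653521) = 0.874784
  k4 = f(0.500000, 1.764638) = 1.022432
  y ← 1.545942 + (0.25/6)·(k1 + 2k2 + 2k3 + k4) = 1.763266
y(0.5) ≈ 1.7633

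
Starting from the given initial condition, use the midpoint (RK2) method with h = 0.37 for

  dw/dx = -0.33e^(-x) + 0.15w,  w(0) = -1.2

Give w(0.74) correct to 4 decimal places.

-1.5241

Midpoint: k1 = f(x_n, w_n); k2 = f(x_n + h/2, w_n + (h/2)·k1); w_{n+1} = w_n + h·k2.
x=0.000000, w=-1.200000:
  k1 = f(0.000000, -1.200000) = -0.510000
  k2 = f(0.185000, -1.294350) = -0.468417
  w ← -1.200000 + 0.37·(-0.468417) = -1.373314
x=0.370000, w=-1.373314:
  k1 = f(0.370000, -1.373314) = -0.433939
  k2 = f(0.555000, -1.453593) = -0.407483
  w ← -1.373314 + 0.37·(-0.407483) = -1.524083
w(0.74) ≈ -1.5241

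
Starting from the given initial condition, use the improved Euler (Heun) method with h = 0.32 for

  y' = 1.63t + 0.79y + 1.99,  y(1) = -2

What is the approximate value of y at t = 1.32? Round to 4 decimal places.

-1.1812

Heun: k1 = f(t_n, y_n); k2 = f(t_n + h, y_n + h·k1); y_{n+1} = y_n + (h/2)·(k1 + k2).
t=1.000000, y=-2.000000:
  k1 = f(1.000000, -2.000000) = 2.040000
  k2 = f(1.320000, -1.347200) = 3.077312
  y ← -2.000000 + (0.32/2)·(2.040000 + 3.077312) = -1.181230
y(1.32) ≈ -1.1812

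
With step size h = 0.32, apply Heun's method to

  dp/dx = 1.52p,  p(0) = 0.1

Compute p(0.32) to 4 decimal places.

Heun: k1 = f(x_n, p_n); k2 = f(x_n + h, p_n + h·k1); p_{n+1} = p_n + (h/2)·(k1 + k2).
x=0.000000, p=0.100000:
  k1 = f(0.000000, 0.100000) = 0.152000
  k2 = f(0.320000, 0.148640) = 0.225933
  p ← 0.100000 + (0.32/2)·(0.152000 + 0.225933) = 0.160469
p(0.32) ≈ 0.1605

0.1605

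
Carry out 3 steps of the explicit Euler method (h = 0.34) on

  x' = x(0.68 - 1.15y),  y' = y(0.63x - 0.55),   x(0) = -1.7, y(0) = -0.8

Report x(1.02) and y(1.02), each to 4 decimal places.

Euler on (x,y): x_{n+1} = x_n + h·x', y_{n+1} = y_n + h·y'.
0.000000: (-1.700000, -0.800000); f=(-2.720000, 1.296800) → (-2.624800, -0.359088)
0.340000: (-2.624800, -0.359088); f=(-2.868778, 0.791295) → (-3.600185, -0.090048)
0.680000: (-3.600185, -0.090048); f=(-2.820942, 0.253765) → (-4.559305, -0.003768)
(x(1.02), y(1.02)) ≈ (-4.5593, -0.0038)

-4.5593, -0.0038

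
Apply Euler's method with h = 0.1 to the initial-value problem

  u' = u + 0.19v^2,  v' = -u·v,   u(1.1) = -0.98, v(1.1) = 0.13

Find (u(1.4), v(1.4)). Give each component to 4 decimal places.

-1.3031, 0.1769

Euler on (u,v): u_{n+1} = u_n + h·u', v_{n+1} = v_n + h·v'.
1.100000: (-0.980000, 0.130000); f=(-0.976789, 0.127400) → (-1.077679, 0.142740)
1.200000: (-1.077679, 0.142740); f=(-1.073808, 0.153828) → (-1.185060, 0.158123)
1.300000: (-1.185060, 0.158123); f=(-1.180309, 0.187385) → (-1.303091, 0.176861)
(u(1.4), v(1.4)) ≈ (-1.3031, 0.1769)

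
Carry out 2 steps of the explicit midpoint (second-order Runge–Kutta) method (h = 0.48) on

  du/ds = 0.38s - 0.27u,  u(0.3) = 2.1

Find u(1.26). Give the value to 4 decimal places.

1.8821

Midpoint: k1 = f(s_n, u_n); k2 = f(s_n + h/2, u_n + (h/2)·k1); u_{n+1} = u_n + h·k2.
s=0.300000, u=2.100000:
  k1 = f(0.300000, 2.100000) = -0.453000
  k2 = f(0.540000, 1.991280) = -0.332446
  u ← 2.100000 + 0.48·(-0.332446) = 1.940426
s=0.780000, u=1.940426:
  k1 = f(0.780000, 1.940426) = -0.227515
  k2 = f(1.020000, 1.885822) = -0.121572
  u ← 1.940426 + 0.48·(-0.121572) = 1.882072
u(1.26) ≈ 1.8821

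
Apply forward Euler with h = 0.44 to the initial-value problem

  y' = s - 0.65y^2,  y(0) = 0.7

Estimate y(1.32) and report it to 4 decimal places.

Euler: y_{n+1} = y_n + h·f(s_n, y_n).
s=0.000000, y=0.700000: f=-0.318500 → y ← 0.700000 + 0.44·(-0.318500) = 0.559860
s=0.440000, y=0.559860: f=0.236262 → y ← 0.559860 + 0.44·0.236262 = 0.663815
s=0.880000, y=0.663815: f=0.593577 → y ← 0.663815 + 0.44·0.593577 = 0.924989
y(1.32) ≈ 0.9250

0.9250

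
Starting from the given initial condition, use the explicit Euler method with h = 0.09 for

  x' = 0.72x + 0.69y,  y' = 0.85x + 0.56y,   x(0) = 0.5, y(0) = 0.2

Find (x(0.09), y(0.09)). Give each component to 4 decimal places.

Euler on (x,y): x_{n+1} = x_n + h·x', y_{n+1} = y_n + h·y'.
0.000000: (0.500000, 0.200000); f=(0.498000, 0.537000) → (0.544820, 0.248330)
(x(0.09), y(0.09)) ≈ (0.5448, 0.2483)

0.5448, 0.2483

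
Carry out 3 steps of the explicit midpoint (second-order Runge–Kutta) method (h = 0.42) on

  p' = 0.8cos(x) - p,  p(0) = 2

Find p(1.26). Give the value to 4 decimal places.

Midpoint: k1 = f(x_n, p_n); k2 = f(x_n + h/2, p_n + (h/2)·k1); p_{n+1} = p_n + h·k2.
x=0.000000, p=2.000000:
  k1 = f(0.000000, 2.000000) = -1.200000
  k2 = f(0.210000, 1.748000) = -0.965575
  p ← 2.000000 + 0.42·(-0.965575) = 1.594458
x=0.420000, p=1.594458:
  k1 = f(0.420000, 1.594458) = -0.863987
  k2 = f(0.630000, 1.413021) = -0.766599
  p ← 1.594458 + 0.42·(-0.766599) = 1.272487
x=0.840000, p=1.272487:
  k1 = f(0.840000, 1.272487) = -0.738517
  k2 = f(1.050000, 1.117398) = -0.719341
  p ← 1.272487 + 0.42·(-0.719341) = 0.970363
p(1.26) ≈ 0.9704

0.9704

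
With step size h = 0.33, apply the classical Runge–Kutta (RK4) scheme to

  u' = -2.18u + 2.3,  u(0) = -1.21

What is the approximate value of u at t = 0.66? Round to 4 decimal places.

RK4: k1 = f(t_n, u_n); k2 = f(t_n + h/2, u_n + (h/2)·k1); k3 = f(t_n + h/2, u_n + (h/2)·k2); k4 = f(t_n + h, u_n + h·k3); u_{n+1} = u_n + (h/6)·(k1 + 2k2 + 2k3 + k4).
t=0.000000, u=-1.210000:
  k1 = f(0.000000, -1.210000) = 4.937800
  k2 = f(0.165000, -0.395263) = 3.161673
  k3 = f(0.165000, -0.688324) = 3.800546
  k4 = f(0.330000, 0.044180) = 2.203687
  u ← -1.210000 + (0.33/6)·(k1 + 2k2 + 2k3 + k4) = -0.051374
t=0.330000, u=-0.051374:
  k1 = f(0.330000, -0.051374) = 2.411995
  k2 = f(0.495000, 0.346605) = 1.544401
  k3 = f(0.495000, 0.203452) = 1.856475
  k4 = f(0.660000, 0.561263) = 1.076448
  u ← -0.051374 + (0.33/6)·(k1 + 2k2 + 2k3 + k4) = 0.514587
u(0.66) ≈ 0.5146

0.5146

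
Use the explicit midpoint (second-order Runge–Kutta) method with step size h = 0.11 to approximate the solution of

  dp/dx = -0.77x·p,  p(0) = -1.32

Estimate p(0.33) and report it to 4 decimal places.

Midpoint: k1 = f(x_n, p_n); k2 = f(x_n + h/2, p_n + (h/2)·k1); p_{n+1} = p_n + h·k2.
x=0.000000, p=-1.320000:
  k1 = f(0.000000, -1.320000) = 0.000000
  k2 = f(0.055000, -1.320000) = 0.055902
  p ← -1.320000 + 0.11·0.055902 = -1.313851
x=0.110000, p=-1.313851:
  k1 = f(0.110000, -1.313851) = 0.111283
  k2 = f(0.165000, -1.307730) = 0.166147
  p ← -1.313851 + 0.11·0.166147 = -1.295575
x=0.220000, p=-1.295575:
  k1 = f(0.220000, -1.295575) = 0.219470
  k2 = f(0.275000, -1.283504) = 0.271782
  p ← -1.295575 + 0.11·0.271782 = -1.265679
p(0.33) ≈ -1.2657

-1.2657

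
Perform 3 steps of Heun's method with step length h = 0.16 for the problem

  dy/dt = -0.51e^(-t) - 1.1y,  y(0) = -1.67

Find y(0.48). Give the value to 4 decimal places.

-1.1348

Heun: k1 = f(t_n, y_n); k2 = f(t_n + h, y_n + h·k1); y_{n+1} = y_n + (h/2)·(k1 + k2).
t=0.000000, y=-1.670000:
  k1 = f(0.000000, -1.670000) = 1.327000
  k2 = f(0.160000, -1.457680) = 1.168855
  y ← -1.670000 + (0.16/2)·(1.327000 + 1.168855) = -1.470332
t=0.160000, y=-1.470332:
  k1 = f(0.160000, -1.470332) = 1.182771
  k2 = f(0.320000, -1.281088) = 1.038861
  y ← -1.470332 + (0.16/2)·(1.182771 + 1.038861) = -1.292601
t=0.320000, y=-1.292601:
  k1 = f(0.320000, -1.292601) = 1.051525
  k2 = f(0.480000, -1.124357) = 0.921213
  y ← -1.292601 + (0.16/2)·(1.051525 + 0.921213) = -1.134782
y(0.48) ≈ -1.1348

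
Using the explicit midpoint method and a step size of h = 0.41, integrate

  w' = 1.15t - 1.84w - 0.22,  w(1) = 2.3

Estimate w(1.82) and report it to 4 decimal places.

Midpoint: k1 = f(t_n, w_n); k2 = f(t_n + h/2, w_n + (h/2)·k1); w_{n+1} = w_n + h·k2.
t=1.000000, w=2.300000:
  k1 = f(1.000000, 2.300000) = -3.302000
  k2 = f(1.205000, 1.623090) = -1.820736
  w ← 2.300000 + 0.41·(-1.820736) = 1.553498
t=1.410000, w=1.553498:
  k1 = f(1.410000, 1.553498) = -1.456937
  k2 = f(1.615000, 1.254826) = -0.671630
  w ← 1.553498 + 0.41·(-0.671630) = 1.278130
w(1.82) ≈ 1.2781

1.2781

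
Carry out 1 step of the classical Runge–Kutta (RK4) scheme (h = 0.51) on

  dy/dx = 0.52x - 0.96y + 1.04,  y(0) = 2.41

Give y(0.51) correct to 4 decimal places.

1.9546

RK4: k1 = f(x_n, y_n); k2 = f(x_n + h/2, y_n + (h/2)·k1); k3 = f(x_n + h/2, y_n + (h/2)·k2); k4 = f(x_n + h, y_n + h·k3); y_{n+1} = y_n + (h/6)·(k1 + 2k2 + 2k3 + k4).
x=0.000000, y=2.410000:
  k1 = f(0.000000, 2.410000) = -1.273600
  k2 = f(0.255000, 2.085232) = -0.829223
  k3 = f(0.255000, 2.198548) = -0.938006
  k4 = f(0.510000, 1.931617) = -0.549152
  y ← 2.410000 + (0.51/6)·(k1 + 2k2 + 2k3 + k4) = 1.954637
y(0.51) ≈ 1.9546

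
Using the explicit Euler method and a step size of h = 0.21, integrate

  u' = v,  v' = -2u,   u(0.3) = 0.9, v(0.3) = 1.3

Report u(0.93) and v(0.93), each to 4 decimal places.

1.4568, -0.1446

Euler on (u,v): u_{n+1} = u_n + h·u', v_{n+1} = v_n + h·v'.
0.300000: (0.900000, 1.300000); f=(1.300000, -1.800000) → (1.173000, 0.922000)
0.510000: (1.173000, 0.922000); f=(0.922000, -2.346000) → (1.366620, 0.429340)
0.720000: (1.366620, 0.429340); f=(0.429340, -2.733240) → (1.456781, -0.144640)
(u(0.93), v(0.93)) ≈ (1.4568, -0.1446)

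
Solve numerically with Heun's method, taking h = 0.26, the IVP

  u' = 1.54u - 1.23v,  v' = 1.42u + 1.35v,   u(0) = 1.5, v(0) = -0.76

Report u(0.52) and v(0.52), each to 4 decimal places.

Heun on (u,v): k1 = f(t_n, state_n); k2 = f(t_n + h, state_n + h·k1); state_{n+1} = state_n + (h/2)·(k1 + k2).
0.000000: (1.500000, -0.760000)
  k1 = (3.244800, 1.104000)
  predictor → (2.343648, -0.472960)
  k2 = (4.190959, 2.689484)
  → (2.466649, -0.266847)
0.260000: (2.466649, -0.266847)
  k1 = (4.126861, 3.142398)
  predictor → (3.539632, 0.550176)
  k2 = (4.774317, 5.769016)
  → (3.623802, 0.891637)
(u(0.52), v(0.52)) ≈ (3.6238, 0.8916)

3.6238, 0.8916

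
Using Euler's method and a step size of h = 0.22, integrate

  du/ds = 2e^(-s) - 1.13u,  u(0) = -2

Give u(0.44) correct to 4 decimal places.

-0.4455

Euler: u_{n+1} = u_n + h·f(s_n, u_n).
s=0.000000, u=-2.000000: f=4.260000 → u ← -2.000000 + 0.22·4.260000 = -1.062800
s=0.220000, u=-1.062800: f=2.806002 → u ← -1.062800 + 0.22·2.806002 = -0.445480
u(0.44) ≈ -0.4455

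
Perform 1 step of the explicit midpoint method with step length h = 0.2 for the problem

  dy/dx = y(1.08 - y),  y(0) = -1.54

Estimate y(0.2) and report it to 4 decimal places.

Midpoint: k1 = f(x_n, y_n); k2 = f(x_n + h/2, y_n + (h/2)·k1); y_{n+1} = y_n + h·k2.
x=0.000000, y=-1.540000:
  k1 = f(0.000000, -1.540000) = -4.034800
  k2 = f(0.100000, -1.943480) = -5.876073
  y ← -1.540000 + 0.2·(-5.876073) = -2.715215
y(0.2) ≈ -2.7152

-2.7152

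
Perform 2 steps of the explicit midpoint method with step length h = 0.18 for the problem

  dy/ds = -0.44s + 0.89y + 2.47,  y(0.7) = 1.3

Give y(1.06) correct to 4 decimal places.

Midpoint: k1 = f(s_n, y_n); k2 = f(s_n + h/2, y_n + (h/2)·k1); y_{n+1} = y_n + h·k2.
s=0.700000, y=1.300000:
  k1 = f(0.700000, 1.300000) = 3.319000
  k2 = f(0.790000, 1.598710) = 3.545252
  y ← 1.300000 + 0.18·3.545252 = 1.938145
s=0.880000, y=1.938145:
  k1 = f(0.880000, 1.938145) = 3.807749
  k2 = f(0.970000, 2.280843) = 4.073150
  y ← 1.938145 + 0.18·4.073150 = 2.671312
y(1.06) ≈ 2.6713

2.6713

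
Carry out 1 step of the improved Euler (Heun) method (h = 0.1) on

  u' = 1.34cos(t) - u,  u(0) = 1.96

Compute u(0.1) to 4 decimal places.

Heun: k1 = f(t_n, u_n); k2 = f(t_n + h, u_n + h·k1); u_{n+1} = u_n + (h/2)·(k1 + k2).
t=0.000000, u=1.960000:
  k1 = f(0.000000, 1.960000) = -0.620000
  k2 = f(0.100000, 1.898000) = -0.564694
  u ← 1.960000 + (0.1/2)·(-0.620000 + (-0.564694)) = 1.900765
u(0.1) ≈ 1.9008

1.9008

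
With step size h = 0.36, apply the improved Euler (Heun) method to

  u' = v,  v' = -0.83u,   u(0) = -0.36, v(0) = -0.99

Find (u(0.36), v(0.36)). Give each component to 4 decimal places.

-0.6970, -0.8292

Heun on (u,v): k1 = f(t_n, state_n); k2 = f(t_n + h, state_n + h·k1); state_{n+1} = state_n + (h/2)·(k1 + k2).
0.000000: (-0.360000, -0.990000)
  k1 = (-0.990000, 0.298800)
  predictor → (-0.716400, -0.882432)
  k2 = (-0.882432, 0.594612)
  → (-0.697038, -0.829186)
(u(0.36), v(0.36)) ≈ (-0.6970, -0.8292)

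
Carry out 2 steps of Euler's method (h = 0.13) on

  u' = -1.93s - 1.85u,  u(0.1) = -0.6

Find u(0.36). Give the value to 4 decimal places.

-0.4229

Euler: u_{n+1} = u_n + h·f(s_n, u_n).
s=0.100000, u=-0.600000: f=0.917000 → u ← -0.600000 + 0.13·0.917000 = -0.480790
s=0.230000, u=-0.480790: f=0.445561 → u ← -0.480790 + 0.13·0.445561 = -0.422867
u(0.36) ≈ -0.4229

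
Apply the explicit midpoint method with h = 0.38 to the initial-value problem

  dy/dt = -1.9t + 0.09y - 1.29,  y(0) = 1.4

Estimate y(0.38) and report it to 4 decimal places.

0.8129

Midpoint: k1 = f(t_n, y_n); k2 = f(t_n + h/2, y_n + (h/2)·k1); y_{n+1} = y_n + h·k2.
t=0.000000, y=1.400000:
  k1 = f(0.000000, 1.400000) = -1.164000
  k2 = f(0.190000, 1.178840) = -1.544904
  y ← 1.400000 + 0.38·(-1.544904) = 0.812936
y(0.38) ≈ 0.8129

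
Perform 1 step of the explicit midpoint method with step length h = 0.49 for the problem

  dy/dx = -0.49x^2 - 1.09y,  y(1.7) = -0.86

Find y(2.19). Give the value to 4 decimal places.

Midpoint: k1 = f(x_n, y_n); k2 = f(x_n + h/2, y_n + (h/2)·k1); y_{n+1} = y_n + h·k2.
x=1.700000, y=-0.860000:
  k1 = f(1.700000, -0.860000) = -0.478700
  k2 = f(1.945000, -0.977281) = -0.788445
  y ← -0.860000 + 0.49·(-0.788445) = -1.246338
y(2.19) ≈ -1.2463

-1.2463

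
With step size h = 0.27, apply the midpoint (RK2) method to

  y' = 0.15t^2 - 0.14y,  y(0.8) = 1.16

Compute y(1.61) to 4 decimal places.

1.2106

Midpoint: k1 = f(t_n, y_n); k2 = f(t_n + h/2, y_n + (h/2)·k1); y_{n+1} = y_n + h·k2.
t=0.800000, y=1.160000:
  k1 = f(0.800000, 1.160000) = -0.066400
  k2 = f(0.935000, 1.151036) = -0.030011
  y ← 1.160000 + 0.27·(-0.030011) = 1.151897
t=1.070000, y=1.151897:
  k1 = f(1.070000, 1.151897) = 0.010469
  k2 = f(1.205000, 1.153310) = 0.056340
  y ← 1.151897 + 0.27·0.056340 = 1.167109
t=1.340000, y=1.167109:
  k1 = f(1.340000, 1.167109) = 0.105945
  k2 = f(1.475000, 1.181411) = 0.160946
  y ← 1.167109 + 0.27·0.160946 = 1.210564
y(1.61) ≈ 1.2106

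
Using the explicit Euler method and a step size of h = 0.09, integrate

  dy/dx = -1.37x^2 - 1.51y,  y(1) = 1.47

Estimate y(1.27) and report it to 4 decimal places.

0.5581

Euler: y_{n+1} = y_n + h·f(x_n, y_n).
x=1.000000, y=1.470000: f=-3.589700 → y ← 1.470000 + 0.09·(-3.589700) = 1.146927
x=1.090000, y=1.146927: f=-3.359557 → y ← 1.146927 + 0.09·(-3.359557) = 0.844567
x=1.180000, y=0.844567: f=-3.182884 → y ← 0.844567 + 0.09·(-3.182884) = 0.558107
y(1.27) ≈ 0.5581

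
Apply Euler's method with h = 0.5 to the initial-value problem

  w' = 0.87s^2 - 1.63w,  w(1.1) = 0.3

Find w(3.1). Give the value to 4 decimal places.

Euler: w_{n+1} = w_n + h·f(s_n, w_n).
s=1.100000, w=0.300000: f=0.563700 → w ← 0.300000 + 0.5·0.563700 = 0.581850
s=1.600000, w=0.581850: f=1.278784 → w ← 0.581850 + 0.5·1.278784 = 1.221242
s=2.100000, w=1.221242: f=1.846075 → w ← 1.221242 + 0.5·1.846075 = 2.144280
s=2.600000, w=2.144280: f=2.386024 → w ← 2.144280 + 0.5·2.386024 = 3.337292
w(3.1) ≈ 3.3373

3.3373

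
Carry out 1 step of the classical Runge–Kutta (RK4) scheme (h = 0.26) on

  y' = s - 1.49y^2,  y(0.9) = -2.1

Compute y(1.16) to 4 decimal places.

RK4: k1 = f(s_n, y_n); k2 = f(s_n + h/2, y_n + (h/2)·k1); k3 = f(s_n + h/2, y_n + (h/2)·k2); k4 = f(s_n + h, y_n + h·k3); y_{n+1} = y_n + (h/6)·(k1 + 2k2 + 2k3 + k4).
s=0.900000, y=-2.100000:
  k1 = f(0.900000, -2.100000) = -5.670900
  k2 = f(1.030000, -2.837217) = -10.964202
  k3 = f(1.030000, -3.525346) = -17.487819
  k4 = f(1.160000, -6.646833) = -64.668780
  y ← -2.100000 + (0.26/6)·(k1 + 2k2 + 2k3 + k4) = -7.613895
y(1.16) ≈ -7.6139

-7.6139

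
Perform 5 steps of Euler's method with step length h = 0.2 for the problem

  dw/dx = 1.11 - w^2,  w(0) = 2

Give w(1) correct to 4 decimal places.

1.0855

Euler: w_{n+1} = w_n + h·f(x_n, w_n).
x=0.000000, w=2.000000: f=-2.890000 → w ← 2.000000 + 0.2·(-2.890000) = 1.422000
x=0.200000, w=1.422000: f=-0.912084 → w ← 1.422000 + 0.2·(-0.912084) = 1.239583
x=0.400000, w=1.239583: f=-0.426567 → w ← 1.239583 + 0.2·(-0.426567) = 1.154270
x=0.600000, w=1.154270: f=-0.222339 → w ← 1.154270 + 0.2·(-0.222339) = 1.109802
x=0.800000, w=1.109802: f=-0.121661 → w ← 1.109802 + 0.2·(-0.121661) = 1.085470
w(1) ≈ 1.0855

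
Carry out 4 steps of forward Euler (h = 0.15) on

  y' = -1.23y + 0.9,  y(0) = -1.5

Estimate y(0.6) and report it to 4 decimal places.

-0.2553

Euler: y_{n+1} = y_n + h·f(x_n, y_n).
x=0.000000, y=-1.500000: f=2.745000 → y ← -1.500000 + 0.15·2.745000 = -1.088250
x=0.150000, y=-1.088250: f=2.238548 → y ← -1.088250 + 0.15·2.238548 = -0.752468
x=0.300000, y=-0.752468: f=1.825535 → y ← -0.752468 + 0.15·1.825535 = -0.478638
x=0.450000, y=-0.478638: f=1.488724 → y ← -0.478638 + 0.15·1.488724 = -0.255329
y(0.6) ≈ -0.2553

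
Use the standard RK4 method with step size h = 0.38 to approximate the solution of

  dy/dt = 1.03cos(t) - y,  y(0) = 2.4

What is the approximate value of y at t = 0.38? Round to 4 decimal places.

RK4: k1 = f(t_n, y_n); k2 = f(t_n + h/2, y_n + (h/2)·k1); k3 = f(t_n + h/2, y_n + (h/2)·k2); k4 = f(t_n + h, y_n + h·k3); y_{n+1} = y_n + (h/6)·(k1 + 2k2 + 2k3 + k4).
t=0.000000, y=2.400000:
  k1 = f(0.000000, 2.400000) = -1.370000
  k2 = f(0.190000, 2.139700) = -1.128236
  k3 = f(0.190000, 2.185635) = -1.174171
  k4 = f(0.380000, 1.953815) = -0.997290
  y ← 2.400000 + (0.38/6)·(k1 + 2k2 + 2k3 + k4) = 1.958433
y(0.38) ≈ 1.9584

1.9584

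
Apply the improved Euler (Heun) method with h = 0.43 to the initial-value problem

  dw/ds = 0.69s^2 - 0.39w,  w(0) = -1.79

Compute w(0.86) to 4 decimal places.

Heun: k1 = f(s_n, w_n); k2 = f(s_n + h, w_n + h·k1); w_{n+1} = w_n + (h/2)·(k1 + k2).
s=0.000000, w=-1.790000:
  k1 = f(0.000000, -1.790000) = 0.698100
  k2 = f(0.430000, -1.489817) = 0.708610
  w ← -1.790000 + (0.43/2)·(0.698100 + 0.708610) = -1.487557
s=0.430000, w=-1.487557:
  k1 = f(0.430000, -1.487557) = 0.707728
  k2 = f(0.860000, -1.183234) = 0.971785
  w ← -1.487557 + (0.43/2)·(0.707728 + 0.971785) = -1.126462
w(0.86) ≈ -1.1265

-1.1265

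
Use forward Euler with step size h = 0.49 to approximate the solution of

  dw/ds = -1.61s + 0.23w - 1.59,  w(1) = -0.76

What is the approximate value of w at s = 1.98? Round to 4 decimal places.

-4.6402

Euler: w_{n+1} = w_n + h·f(s_n, w_n).
s=1.000000, w=-0.760000: f=-3.374800 → w ← -0.760000 + 0.49·(-3.374800) = -2.413652
s=1.490000, w=-2.413652: f=-4.544040 → w ← -2.413652 + 0.49·(-4.544040) = -4.640232
w(1.98) ≈ -4.6402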